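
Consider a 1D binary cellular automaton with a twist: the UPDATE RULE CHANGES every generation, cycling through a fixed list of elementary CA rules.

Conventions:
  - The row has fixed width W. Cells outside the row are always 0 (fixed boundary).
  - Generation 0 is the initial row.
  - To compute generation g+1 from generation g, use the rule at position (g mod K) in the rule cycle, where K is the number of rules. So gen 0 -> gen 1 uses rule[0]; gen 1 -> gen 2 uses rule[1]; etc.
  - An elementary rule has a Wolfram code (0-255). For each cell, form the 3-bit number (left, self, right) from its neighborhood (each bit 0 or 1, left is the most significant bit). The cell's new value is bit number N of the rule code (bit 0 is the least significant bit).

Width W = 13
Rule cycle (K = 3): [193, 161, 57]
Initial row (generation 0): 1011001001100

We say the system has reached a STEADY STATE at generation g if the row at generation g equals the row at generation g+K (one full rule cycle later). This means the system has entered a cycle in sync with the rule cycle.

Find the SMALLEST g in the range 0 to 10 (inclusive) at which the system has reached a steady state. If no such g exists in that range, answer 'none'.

Answer: 7

Derivation:
Gen 0: 1011001001100
Gen 1 (rule 193): 0001000000101
Gen 2 (rule 161): 1100011110010
Gen 3 (rule 57): 1011010001001
Gen 4 (rule 193): 0001000100000
Gen 5 (rule 161): 1100010001111
Gen 6 (rule 57): 1011001101000
Gen 7 (rule 193): 0001000100011
Gen 8 (rule 161): 1100010001000
Gen 9 (rule 57): 1011001100111
Gen 10 (rule 193): 0001000100011
Gen 11 (rule 161): 1100010001000
Gen 12 (rule 57): 1011001100111
Gen 13 (rule 193): 0001000100011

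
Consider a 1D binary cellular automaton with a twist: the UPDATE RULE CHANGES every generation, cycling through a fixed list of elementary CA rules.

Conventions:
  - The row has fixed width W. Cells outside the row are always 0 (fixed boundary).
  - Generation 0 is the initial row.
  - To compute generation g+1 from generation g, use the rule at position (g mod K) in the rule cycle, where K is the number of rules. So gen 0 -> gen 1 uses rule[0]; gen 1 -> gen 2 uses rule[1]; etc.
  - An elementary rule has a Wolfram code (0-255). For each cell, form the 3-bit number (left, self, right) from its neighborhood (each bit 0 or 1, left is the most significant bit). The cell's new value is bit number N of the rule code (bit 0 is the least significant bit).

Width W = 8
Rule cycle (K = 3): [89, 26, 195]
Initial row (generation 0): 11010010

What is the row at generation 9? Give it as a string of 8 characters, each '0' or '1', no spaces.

Gen 0: 11010010
Gen 1 (rule 89): 11001001
Gen 2 (rule 26): 10110110
Gen 3 (rule 195): 00010010
Gen 4 (rule 89): 11001001
Gen 5 (rule 26): 10110110
Gen 6 (rule 195): 00010010
Gen 7 (rule 89): 11001001
Gen 8 (rule 26): 10110110
Gen 9 (rule 195): 00010010

Answer: 00010010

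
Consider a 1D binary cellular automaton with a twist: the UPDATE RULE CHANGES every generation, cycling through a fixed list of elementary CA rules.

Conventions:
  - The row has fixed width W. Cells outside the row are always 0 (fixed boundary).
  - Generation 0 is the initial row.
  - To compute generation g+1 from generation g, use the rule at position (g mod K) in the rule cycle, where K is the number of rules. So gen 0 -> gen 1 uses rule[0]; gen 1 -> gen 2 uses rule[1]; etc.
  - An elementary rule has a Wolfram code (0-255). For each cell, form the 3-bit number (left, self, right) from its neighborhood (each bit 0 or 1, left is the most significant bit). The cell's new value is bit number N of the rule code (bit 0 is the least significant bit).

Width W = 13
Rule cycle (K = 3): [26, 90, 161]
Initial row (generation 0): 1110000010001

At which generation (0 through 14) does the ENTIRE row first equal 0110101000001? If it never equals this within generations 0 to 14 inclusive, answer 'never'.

Gen 0: 1110000010001
Gen 1 (rule 26): 1001000101010
Gen 2 (rule 90): 0110101000001
Gen 3 (rule 161): 0001010011100
Gen 4 (rule 26): 0010001110010
Gen 5 (rule 90): 0101011011101
Gen 6 (rule 161): 0010100101010
Gen 7 (rule 26): 0100011000001
Gen 8 (rule 90): 1010111100010
Gen 9 (rule 161): 0101011001000
Gen 10 (rule 26): 1000010110100
Gen 11 (rule 90): 0100100110010
Gen 12 (rule 161): 0000000000000
Gen 13 (rule 26): 0000000000000
Gen 14 (rule 90): 0000000000000

Answer: 2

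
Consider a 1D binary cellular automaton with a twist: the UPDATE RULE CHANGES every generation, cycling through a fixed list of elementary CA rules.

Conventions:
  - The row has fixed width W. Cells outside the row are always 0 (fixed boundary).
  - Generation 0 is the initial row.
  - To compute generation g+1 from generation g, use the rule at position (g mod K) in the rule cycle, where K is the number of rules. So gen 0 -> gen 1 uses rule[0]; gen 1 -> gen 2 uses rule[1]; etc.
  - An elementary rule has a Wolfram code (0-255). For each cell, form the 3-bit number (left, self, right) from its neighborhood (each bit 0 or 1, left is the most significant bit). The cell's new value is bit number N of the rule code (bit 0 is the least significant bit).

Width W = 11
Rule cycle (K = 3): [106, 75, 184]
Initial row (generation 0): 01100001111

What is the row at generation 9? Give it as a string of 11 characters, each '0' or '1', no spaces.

Answer: 01010110110

Derivation:
Gen 0: 01100001111
Gen 1 (rule 106): 11100011001
Gen 2 (rule 75): 10101111010
Gen 3 (rule 184): 01011110101
Gen 4 (rule 106): 10110011010
Gen 5 (rule 75): 00110111000
Gen 6 (rule 184): 00101110100
Gen 7 (rule 106): 01011011000
Gen 8 (rule 75): 10011011011
Gen 9 (rule 184): 01010110110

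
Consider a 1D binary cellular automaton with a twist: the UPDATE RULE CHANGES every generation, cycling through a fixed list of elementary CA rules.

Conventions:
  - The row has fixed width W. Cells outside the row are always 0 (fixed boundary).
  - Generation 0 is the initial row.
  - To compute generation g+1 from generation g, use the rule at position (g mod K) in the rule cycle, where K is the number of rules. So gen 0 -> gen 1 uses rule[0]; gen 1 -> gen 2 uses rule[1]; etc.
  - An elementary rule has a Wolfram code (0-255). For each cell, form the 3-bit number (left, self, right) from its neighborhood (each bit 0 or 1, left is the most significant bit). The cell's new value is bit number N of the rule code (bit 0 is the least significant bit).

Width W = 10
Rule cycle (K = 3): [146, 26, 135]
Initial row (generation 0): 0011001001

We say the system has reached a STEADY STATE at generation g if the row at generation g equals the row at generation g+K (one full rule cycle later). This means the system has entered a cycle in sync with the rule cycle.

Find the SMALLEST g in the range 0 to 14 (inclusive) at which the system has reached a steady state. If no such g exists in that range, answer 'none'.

Gen 0: 0011001001
Gen 1 (rule 146): 0100110110
Gen 2 (rule 26): 1011100101
Gen 3 (rule 135): 1001001101
Gen 4 (rule 146): 0110110000
Gen 5 (rule 26): 1100101000
Gen 6 (rule 135): 0001101011
Gen 7 (rule 146): 0010000000
Gen 8 (rule 26): 0101000000
Gen 9 (rule 135): 1101011111
Gen 10 (rule 146): 0000001110
Gen 11 (rule 26): 0000011001
Gen 12 (rule 135): 1111100011
Gen 13 (rule 146): 0111010100
Gen 14 (rule 26): 1100000010
Gen 15 (rule 135): 0001111110
Gen 16 (rule 146): 0010111101
Gen 17 (rule 26): 0100100000

Answer: none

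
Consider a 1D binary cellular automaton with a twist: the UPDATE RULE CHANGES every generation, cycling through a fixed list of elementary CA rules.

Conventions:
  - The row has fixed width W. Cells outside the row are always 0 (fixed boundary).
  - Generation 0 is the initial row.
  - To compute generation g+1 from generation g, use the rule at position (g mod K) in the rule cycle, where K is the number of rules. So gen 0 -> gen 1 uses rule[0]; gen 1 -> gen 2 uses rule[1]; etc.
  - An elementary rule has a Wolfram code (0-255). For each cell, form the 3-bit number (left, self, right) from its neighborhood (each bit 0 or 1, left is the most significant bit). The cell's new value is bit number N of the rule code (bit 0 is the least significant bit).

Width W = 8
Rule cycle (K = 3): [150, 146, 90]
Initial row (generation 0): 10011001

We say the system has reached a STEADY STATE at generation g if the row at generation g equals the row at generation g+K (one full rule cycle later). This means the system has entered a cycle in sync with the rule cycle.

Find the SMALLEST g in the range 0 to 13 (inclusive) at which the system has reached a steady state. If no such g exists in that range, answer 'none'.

Gen 0: 10011001
Gen 1 (rule 150): 11100111
Gen 2 (rule 146): 01011010
Gen 3 (rule 90): 10011001
Gen 4 (rule 150): 11100111
Gen 5 (rule 146): 01011010
Gen 6 (rule 90): 10011001
Gen 7 (rule 150): 11100111
Gen 8 (rule 146): 01011010
Gen 9 (rule 90): 10011001
Gen 10 (rule 150): 11100111
Gen 11 (rule 146): 01011010
Gen 12 (rule 90): 10011001
Gen 13 (rule 150): 11100111
Gen 14 (rule 146): 01011010
Gen 15 (rule 90): 10011001
Gen 16 (rule 150): 11100111

Answer: 0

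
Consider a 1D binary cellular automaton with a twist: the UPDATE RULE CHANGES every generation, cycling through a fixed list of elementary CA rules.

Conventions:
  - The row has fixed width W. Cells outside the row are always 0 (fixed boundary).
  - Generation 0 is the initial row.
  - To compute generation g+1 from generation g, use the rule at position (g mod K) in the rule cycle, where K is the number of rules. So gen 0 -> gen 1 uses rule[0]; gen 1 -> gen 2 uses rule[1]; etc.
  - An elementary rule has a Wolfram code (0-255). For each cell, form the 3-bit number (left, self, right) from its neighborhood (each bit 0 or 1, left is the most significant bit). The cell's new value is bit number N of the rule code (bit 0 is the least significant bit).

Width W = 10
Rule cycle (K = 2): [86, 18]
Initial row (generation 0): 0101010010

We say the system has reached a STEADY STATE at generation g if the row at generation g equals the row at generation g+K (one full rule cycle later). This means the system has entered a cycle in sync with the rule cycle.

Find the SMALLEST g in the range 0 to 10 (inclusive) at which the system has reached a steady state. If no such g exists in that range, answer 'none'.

Gen 0: 0101010010
Gen 1 (rule 86): 1101011111
Gen 2 (rule 18): 0000000000
Gen 3 (rule 86): 0000000000
Gen 4 (rule 18): 0000000000
Gen 5 (rule 86): 0000000000
Gen 6 (rule 18): 0000000000
Gen 7 (rule 86): 0000000000
Gen 8 (rule 18): 0000000000
Gen 9 (rule 86): 0000000000
Gen 10 (rule 18): 0000000000
Gen 11 (rule 86): 0000000000
Gen 12 (rule 18): 0000000000

Answer: 2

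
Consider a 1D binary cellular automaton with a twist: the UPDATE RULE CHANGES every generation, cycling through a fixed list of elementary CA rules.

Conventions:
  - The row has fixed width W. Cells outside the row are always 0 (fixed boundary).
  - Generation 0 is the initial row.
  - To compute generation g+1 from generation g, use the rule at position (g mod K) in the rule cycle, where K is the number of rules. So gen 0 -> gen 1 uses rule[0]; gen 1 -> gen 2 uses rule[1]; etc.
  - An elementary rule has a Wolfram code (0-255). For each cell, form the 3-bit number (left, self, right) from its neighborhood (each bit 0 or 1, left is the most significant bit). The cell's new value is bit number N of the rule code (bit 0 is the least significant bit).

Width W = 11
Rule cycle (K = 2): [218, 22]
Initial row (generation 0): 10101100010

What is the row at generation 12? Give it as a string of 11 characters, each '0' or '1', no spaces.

Gen 0: 10101100010
Gen 1 (rule 218): 00001110101
Gen 2 (rule 22): 00010000101
Gen 3 (rule 218): 00101001000
Gen 4 (rule 22): 01101111100
Gen 5 (rule 218): 11101111110
Gen 6 (rule 22): 00000000001
Gen 7 (rule 218): 00000000010
Gen 8 (rule 22): 00000000111
Gen 9 (rule 218): 00000001111
Gen 10 (rule 22): 00000010000
Gen 11 (rule 218): 00000101000
Gen 12 (rule 22): 00001101100

Answer: 00001101100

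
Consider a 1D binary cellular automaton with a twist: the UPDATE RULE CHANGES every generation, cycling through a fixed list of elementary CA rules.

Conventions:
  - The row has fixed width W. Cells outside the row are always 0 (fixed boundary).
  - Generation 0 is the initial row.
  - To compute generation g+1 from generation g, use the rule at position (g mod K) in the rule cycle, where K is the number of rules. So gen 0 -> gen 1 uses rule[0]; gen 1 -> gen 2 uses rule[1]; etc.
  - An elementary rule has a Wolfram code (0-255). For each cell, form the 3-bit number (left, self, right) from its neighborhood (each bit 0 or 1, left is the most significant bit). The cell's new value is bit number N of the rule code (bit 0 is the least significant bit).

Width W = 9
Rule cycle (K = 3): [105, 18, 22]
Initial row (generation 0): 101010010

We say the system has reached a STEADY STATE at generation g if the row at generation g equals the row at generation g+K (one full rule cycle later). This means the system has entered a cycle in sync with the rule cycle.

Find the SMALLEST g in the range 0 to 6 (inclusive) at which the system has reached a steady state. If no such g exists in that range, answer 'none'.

Answer: 5

Derivation:
Gen 0: 101010010
Gen 1 (rule 105): 010100000
Gen 2 (rule 18): 100010000
Gen 3 (rule 22): 110111000
Gen 4 (rule 105): 111101011
Gen 5 (rule 18): 000000000
Gen 6 (rule 22): 000000000
Gen 7 (rule 105): 111111111
Gen 8 (rule 18): 000000000
Gen 9 (rule 22): 000000000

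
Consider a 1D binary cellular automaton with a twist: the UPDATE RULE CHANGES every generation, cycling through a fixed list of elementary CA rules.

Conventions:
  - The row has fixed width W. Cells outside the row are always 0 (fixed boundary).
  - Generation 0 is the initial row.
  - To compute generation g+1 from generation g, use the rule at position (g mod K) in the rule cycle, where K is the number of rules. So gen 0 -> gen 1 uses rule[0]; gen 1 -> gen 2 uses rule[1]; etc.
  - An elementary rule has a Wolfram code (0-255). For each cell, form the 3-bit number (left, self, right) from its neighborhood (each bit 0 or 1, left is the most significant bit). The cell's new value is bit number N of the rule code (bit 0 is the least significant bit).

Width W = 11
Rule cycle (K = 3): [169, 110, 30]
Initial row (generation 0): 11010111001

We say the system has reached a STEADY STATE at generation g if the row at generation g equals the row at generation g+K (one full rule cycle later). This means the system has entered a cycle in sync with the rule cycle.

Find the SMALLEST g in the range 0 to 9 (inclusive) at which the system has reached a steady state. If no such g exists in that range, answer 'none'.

Answer: none

Derivation:
Gen 0: 11010111001
Gen 1 (rule 169): 10101110000
Gen 2 (rule 110): 11111010000
Gen 3 (rule 30): 10000011000
Gen 4 (rule 169): 00111010011
Gen 5 (rule 110): 01101110111
Gen 6 (rule 30): 11001000100
Gen 7 (rule 169): 10000010001
Gen 8 (rule 110): 10000110011
Gen 9 (rule 30): 11001101110
Gen 10 (rule 169): 10001011100
Gen 11 (rule 110): 10011110100
Gen 12 (rule 30): 11110000110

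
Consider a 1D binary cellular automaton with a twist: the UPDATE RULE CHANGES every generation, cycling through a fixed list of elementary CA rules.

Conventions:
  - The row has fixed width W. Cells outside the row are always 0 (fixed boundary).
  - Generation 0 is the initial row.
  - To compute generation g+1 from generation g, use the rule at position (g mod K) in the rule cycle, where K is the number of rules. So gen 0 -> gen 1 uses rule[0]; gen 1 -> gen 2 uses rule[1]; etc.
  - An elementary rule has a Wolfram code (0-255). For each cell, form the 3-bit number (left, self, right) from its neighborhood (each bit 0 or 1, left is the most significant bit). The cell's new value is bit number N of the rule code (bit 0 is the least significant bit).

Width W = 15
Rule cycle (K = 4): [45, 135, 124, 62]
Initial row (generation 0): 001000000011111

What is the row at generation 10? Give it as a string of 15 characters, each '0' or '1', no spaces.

Answer: 100111100101111

Derivation:
Gen 0: 001000000011111
Gen 1 (rule 45): 101011111010000
Gen 2 (rule 135): 101001110010111
Gen 3 (rule 124): 111101011011101
Gen 4 (rule 62): 100011110110011
Gen 5 (rule 45): 101010001100010
Gen 6 (rule 135): 101010110001110
Gen 7 (rule 124): 111111111001011
Gen 8 (rule 62): 100000000111110
Gen 9 (rule 45): 101111110100000
Gen 10 (rule 135): 100111100101111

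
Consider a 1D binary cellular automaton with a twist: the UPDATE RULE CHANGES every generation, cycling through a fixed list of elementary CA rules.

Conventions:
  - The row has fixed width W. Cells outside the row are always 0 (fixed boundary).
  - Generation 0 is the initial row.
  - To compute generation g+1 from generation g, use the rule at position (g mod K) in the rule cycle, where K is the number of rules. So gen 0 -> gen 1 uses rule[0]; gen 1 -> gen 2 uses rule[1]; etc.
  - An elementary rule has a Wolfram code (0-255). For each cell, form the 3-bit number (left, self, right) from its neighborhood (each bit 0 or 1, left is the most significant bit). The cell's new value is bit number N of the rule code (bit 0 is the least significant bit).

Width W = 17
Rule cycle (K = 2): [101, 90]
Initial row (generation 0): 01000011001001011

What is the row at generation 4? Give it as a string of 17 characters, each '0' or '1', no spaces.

Answer: 01000111011101000

Derivation:
Gen 0: 01000011001001011
Gen 1 (rule 101): 01011001001001101
Gen 2 (rule 90): 10011110110111100
Gen 3 (rule 101): 10000011011000101
Gen 4 (rule 90): 01000111011101000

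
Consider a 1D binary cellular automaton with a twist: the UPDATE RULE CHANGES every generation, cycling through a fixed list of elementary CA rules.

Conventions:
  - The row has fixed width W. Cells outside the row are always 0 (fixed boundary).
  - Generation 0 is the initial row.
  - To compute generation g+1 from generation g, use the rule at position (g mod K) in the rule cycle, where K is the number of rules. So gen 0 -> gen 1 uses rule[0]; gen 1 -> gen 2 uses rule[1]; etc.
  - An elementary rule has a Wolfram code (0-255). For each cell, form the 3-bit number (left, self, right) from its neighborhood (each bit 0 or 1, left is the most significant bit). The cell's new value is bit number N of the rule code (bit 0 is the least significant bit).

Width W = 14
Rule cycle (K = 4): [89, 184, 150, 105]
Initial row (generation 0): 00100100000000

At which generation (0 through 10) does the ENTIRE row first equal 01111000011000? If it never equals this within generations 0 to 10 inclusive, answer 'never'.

Gen 0: 00100100000000
Gen 1 (rule 89): 10010011111111
Gen 2 (rule 184): 01001011111110
Gen 3 (rule 150): 11111001111101
Gen 4 (rule 105): 10001001000110
Gen 5 (rule 89): 01100100110111
Gen 6 (rule 184): 01010010101110
Gen 7 (rule 150): 11011110100101
Gen 8 (rule 105): 11110011000010
Gen 9 (rule 89): 10011011111001
Gen 10 (rule 184): 01010111110100

Answer: never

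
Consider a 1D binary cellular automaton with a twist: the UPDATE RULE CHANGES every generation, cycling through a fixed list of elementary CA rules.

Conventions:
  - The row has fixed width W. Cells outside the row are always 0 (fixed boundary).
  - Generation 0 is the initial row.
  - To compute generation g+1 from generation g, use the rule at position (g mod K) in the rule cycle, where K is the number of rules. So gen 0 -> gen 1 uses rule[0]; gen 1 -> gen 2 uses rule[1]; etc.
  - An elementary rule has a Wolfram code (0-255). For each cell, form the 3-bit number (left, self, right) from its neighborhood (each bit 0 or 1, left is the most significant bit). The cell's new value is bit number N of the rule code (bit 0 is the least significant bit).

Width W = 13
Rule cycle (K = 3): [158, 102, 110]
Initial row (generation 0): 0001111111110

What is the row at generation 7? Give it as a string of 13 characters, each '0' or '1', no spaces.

Answer: 1011011111110

Derivation:
Gen 0: 0001111111110
Gen 1 (rule 158): 0011111111101
Gen 2 (rule 102): 0100000000111
Gen 3 (rule 110): 1100000001101
Gen 4 (rule 158): 1010000011001
Gen 5 (rule 102): 1110000101011
Gen 6 (rule 110): 1010001111111
Gen 7 (rule 158): 1011011111110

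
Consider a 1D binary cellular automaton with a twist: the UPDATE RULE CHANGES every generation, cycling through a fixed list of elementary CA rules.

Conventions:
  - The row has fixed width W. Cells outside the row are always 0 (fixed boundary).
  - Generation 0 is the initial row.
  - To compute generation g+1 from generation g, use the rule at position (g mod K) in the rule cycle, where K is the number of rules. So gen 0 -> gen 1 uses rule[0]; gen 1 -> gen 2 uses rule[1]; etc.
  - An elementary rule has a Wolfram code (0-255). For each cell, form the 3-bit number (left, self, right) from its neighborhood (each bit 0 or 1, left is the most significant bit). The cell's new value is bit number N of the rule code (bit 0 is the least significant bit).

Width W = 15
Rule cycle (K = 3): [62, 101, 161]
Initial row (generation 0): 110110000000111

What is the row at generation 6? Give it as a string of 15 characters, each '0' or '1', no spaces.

Answer: 111111110001100

Derivation:
Gen 0: 110110000000111
Gen 1 (rule 62): 101101000001100
Gen 2 (rule 101): 110111011100101
Gen 3 (rule 161): 001010101000010
Gen 4 (rule 62): 011111111100111
Gen 5 (rule 101): 000000000100001
Gen 6 (rule 161): 111111110001100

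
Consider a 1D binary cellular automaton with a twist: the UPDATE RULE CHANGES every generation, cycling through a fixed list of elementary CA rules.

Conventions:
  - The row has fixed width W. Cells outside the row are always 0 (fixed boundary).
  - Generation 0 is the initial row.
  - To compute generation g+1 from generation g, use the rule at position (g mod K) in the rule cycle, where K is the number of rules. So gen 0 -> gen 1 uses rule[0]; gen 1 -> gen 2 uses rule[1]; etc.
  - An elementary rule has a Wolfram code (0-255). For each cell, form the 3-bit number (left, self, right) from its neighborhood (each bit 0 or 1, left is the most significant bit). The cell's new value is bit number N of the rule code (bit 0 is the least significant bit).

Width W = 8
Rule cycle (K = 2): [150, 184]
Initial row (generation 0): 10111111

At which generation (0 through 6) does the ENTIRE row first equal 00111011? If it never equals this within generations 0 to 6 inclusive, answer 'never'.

Answer: never

Derivation:
Gen 0: 10111111
Gen 1 (rule 150): 10011110
Gen 2 (rule 184): 01011101
Gen 3 (rule 150): 11001001
Gen 4 (rule 184): 10100100
Gen 5 (rule 150): 10111110
Gen 6 (rule 184): 01111101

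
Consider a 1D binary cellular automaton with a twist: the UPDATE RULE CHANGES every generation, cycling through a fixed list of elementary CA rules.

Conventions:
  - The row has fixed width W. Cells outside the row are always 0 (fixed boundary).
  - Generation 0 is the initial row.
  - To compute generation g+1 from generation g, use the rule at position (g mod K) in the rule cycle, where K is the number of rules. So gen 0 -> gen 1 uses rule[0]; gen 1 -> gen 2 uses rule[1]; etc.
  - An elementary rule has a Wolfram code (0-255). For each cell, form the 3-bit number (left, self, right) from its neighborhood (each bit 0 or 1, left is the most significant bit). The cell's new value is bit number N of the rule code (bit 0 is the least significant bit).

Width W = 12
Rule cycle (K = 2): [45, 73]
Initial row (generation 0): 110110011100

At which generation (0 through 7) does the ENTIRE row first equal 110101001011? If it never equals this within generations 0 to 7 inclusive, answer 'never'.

Gen 0: 110110011100
Gen 1 (rule 45): 101100010001
Gen 2 (rule 73): 001101000100
Gen 3 (rule 45): 101011010101
Gen 4 (rule 73): 000011000000
Gen 5 (rule 45): 111010011111
Gen 6 (rule 73): 101000010001
Gen 7 (rule 45): 111011010101

Answer: never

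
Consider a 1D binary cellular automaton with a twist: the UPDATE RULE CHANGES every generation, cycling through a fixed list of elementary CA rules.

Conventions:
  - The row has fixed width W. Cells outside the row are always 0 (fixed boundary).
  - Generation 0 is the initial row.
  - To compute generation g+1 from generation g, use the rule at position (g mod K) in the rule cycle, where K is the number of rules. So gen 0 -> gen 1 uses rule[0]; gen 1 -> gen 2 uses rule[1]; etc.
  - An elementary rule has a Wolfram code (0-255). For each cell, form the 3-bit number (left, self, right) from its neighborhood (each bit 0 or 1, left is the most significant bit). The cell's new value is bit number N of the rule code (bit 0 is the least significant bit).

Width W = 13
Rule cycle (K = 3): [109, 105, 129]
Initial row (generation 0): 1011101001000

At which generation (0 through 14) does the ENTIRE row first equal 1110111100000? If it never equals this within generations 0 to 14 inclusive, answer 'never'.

Gen 0: 1011101001000
Gen 1 (rule 109): 1110111001011
Gen 2 (rule 105): 1011101000111
Gen 3 (rule 129): 0001000010010
Gen 4 (rule 109): 1101011010010
Gen 5 (rule 105): 1110111100000
Gen 6 (rule 129): 0100011001111
Gen 7 (rule 109): 0101011001001
Gen 8 (rule 105): 0010111000000
Gen 9 (rule 129): 1000010011111
Gen 10 (rule 109): 1011010010001
Gen 11 (rule 105): 0111100000100
Gen 12 (rule 129): 0011001110001
Gen 13 (rule 109): 1011001010101
Gen 14 (rule 105): 0111000101010

Answer: 5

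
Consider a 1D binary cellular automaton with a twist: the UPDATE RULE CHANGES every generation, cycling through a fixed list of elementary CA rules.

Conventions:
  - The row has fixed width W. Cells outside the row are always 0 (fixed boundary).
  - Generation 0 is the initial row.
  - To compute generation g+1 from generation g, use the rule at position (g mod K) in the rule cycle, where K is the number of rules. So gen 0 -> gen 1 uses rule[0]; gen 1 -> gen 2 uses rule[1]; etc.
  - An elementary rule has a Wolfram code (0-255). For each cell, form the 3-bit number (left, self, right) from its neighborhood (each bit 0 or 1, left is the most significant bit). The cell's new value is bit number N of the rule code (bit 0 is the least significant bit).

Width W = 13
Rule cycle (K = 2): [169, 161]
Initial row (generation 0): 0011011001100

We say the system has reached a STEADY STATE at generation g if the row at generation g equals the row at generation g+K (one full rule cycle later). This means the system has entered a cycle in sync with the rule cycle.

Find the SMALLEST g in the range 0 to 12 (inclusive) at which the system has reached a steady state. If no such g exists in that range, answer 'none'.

Answer: none

Derivation:
Gen 0: 0011011001100
Gen 1 (rule 169): 1010110001001
Gen 2 (rule 161): 0101000100000
Gen 3 (rule 169): 0010010001111
Gen 4 (rule 161): 1000000100110
Gen 5 (rule 169): 0011110000100
Gen 6 (rule 161): 1001100110001
Gen 7 (rule 169): 0001000100100
Gen 8 (rule 161): 1100010000001
Gen 9 (rule 169): 1001000111100
Gen 10 (rule 161): 0000010011001
Gen 11 (rule 169): 1111000010000
Gen 12 (rule 161): 0110011000111
Gen 13 (rule 169): 0100010010110
Gen 14 (rule 161): 0001000001000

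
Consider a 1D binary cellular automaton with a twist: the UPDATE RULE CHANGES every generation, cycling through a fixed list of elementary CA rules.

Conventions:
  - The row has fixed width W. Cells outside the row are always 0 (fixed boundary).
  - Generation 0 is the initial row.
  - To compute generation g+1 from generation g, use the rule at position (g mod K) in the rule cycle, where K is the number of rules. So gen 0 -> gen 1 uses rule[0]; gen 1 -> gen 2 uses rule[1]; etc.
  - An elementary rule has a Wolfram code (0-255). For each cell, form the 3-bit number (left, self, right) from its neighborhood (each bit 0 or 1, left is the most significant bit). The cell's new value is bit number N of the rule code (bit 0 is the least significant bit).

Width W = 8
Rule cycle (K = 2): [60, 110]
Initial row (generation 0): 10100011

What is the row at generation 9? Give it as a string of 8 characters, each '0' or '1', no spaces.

Answer: 10001101

Derivation:
Gen 0: 10100011
Gen 1 (rule 60): 11110010
Gen 2 (rule 110): 10010110
Gen 3 (rule 60): 11011101
Gen 4 (rule 110): 11110111
Gen 5 (rule 60): 10001100
Gen 6 (rule 110): 10011100
Gen 7 (rule 60): 11010010
Gen 8 (rule 110): 11110110
Gen 9 (rule 60): 10001101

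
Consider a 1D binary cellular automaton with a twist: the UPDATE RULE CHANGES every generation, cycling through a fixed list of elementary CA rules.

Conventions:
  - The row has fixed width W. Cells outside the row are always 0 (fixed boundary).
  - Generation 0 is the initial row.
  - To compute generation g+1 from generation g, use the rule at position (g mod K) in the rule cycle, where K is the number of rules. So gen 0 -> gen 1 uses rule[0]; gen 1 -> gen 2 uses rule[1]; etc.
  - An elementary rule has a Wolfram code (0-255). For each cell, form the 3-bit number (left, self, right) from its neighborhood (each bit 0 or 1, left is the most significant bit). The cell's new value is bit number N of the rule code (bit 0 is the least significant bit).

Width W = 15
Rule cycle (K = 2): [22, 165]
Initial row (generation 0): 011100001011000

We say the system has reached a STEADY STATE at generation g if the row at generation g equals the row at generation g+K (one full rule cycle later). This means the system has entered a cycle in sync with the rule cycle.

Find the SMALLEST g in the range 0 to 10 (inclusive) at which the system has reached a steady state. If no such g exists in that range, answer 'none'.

Gen 0: 011100001011000
Gen 1 (rule 22): 100010011000100
Gen 2 (rule 165): 101010000010101
Gen 3 (rule 22): 101011000110101
Gen 4 (rule 165): 111100010001111
Gen 5 (rule 22): 000010111010000
Gen 6 (rule 165): 111011010110111
Gen 7 (rule 22): 000000010000000
Gen 8 (rule 165): 111111010111111
Gen 9 (rule 22): 000000010000000
Gen 10 (rule 165): 111111010111111
Gen 11 (rule 22): 000000010000000
Gen 12 (rule 165): 111111010111111

Answer: 7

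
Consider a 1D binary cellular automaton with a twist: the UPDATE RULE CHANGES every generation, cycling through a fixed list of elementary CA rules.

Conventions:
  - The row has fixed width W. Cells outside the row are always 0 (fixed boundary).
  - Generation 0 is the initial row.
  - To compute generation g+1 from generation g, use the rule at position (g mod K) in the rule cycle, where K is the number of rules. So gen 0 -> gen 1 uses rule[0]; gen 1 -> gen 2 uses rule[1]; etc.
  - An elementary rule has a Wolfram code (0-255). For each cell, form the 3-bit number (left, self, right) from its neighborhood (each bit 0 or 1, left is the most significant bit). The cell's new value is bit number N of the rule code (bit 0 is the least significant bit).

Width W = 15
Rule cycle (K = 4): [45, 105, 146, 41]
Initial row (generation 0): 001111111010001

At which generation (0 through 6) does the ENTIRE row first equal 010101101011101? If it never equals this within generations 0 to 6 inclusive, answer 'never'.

Gen 0: 001111111010001
Gen 1 (rule 45): 101000000110101
Gen 2 (rule 105): 010011110111010
Gen 3 (rule 146): 101101100010001
Gen 4 (rule 41): 011011001000100
Gen 5 (rule 45): 010110001010101
Gen 6 (rule 105): 001110100101010

Answer: never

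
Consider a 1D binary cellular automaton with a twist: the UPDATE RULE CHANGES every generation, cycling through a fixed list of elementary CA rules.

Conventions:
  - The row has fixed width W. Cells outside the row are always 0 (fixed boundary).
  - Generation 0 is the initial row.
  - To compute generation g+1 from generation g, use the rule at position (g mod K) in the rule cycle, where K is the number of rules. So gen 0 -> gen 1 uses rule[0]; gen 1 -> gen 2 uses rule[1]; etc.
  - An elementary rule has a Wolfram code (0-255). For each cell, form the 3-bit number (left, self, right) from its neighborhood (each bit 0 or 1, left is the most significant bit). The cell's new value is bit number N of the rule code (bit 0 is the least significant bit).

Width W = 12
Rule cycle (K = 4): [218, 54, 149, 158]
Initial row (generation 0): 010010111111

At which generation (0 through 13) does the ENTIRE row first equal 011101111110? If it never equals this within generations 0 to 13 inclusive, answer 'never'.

Answer: 4

Derivation:
Gen 0: 010010111111
Gen 1 (rule 218): 101100111111
Gen 2 (rule 54): 110011000000
Gen 3 (rule 149): 001000111111
Gen 4 (rule 158): 011101111110
Gen 5 (rule 218): 111101111111
Gen 6 (rule 54): 000010000000
Gen 7 (rule 149): 111011111111
Gen 8 (rule 158): 110011111110
Gen 9 (rule 218): 111111111111
Gen 10 (rule 54): 000000000000
Gen 11 (rule 149): 111111111111
Gen 12 (rule 158): 111111111110
Gen 13 (rule 218): 111111111111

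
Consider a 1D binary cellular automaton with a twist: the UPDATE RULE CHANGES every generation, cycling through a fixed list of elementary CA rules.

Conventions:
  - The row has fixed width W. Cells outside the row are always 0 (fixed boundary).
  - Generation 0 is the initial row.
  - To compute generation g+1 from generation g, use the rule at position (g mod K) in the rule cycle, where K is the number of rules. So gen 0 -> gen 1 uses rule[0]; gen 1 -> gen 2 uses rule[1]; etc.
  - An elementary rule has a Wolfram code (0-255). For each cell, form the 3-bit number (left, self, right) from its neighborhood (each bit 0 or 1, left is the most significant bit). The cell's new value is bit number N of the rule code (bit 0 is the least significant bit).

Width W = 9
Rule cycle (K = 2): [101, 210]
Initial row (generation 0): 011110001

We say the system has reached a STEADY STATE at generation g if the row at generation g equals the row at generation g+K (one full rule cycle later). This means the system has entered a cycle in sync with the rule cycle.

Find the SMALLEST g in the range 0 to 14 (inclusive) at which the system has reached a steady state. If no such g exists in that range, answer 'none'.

Answer: none

Derivation:
Gen 0: 011110001
Gen 1 (rule 101): 000010101
Gen 2 (rule 210): 000100000
Gen 3 (rule 101): 110101111
Gen 4 (rule 210): 010000111
Gen 5 (rule 101): 010110001
Gen 6 (rule 210): 100011010
Gen 7 (rule 101): 101001110
Gen 8 (rule 210): 000110111
Gen 9 (rule 101): 110011001
Gen 10 (rule 210): 011101110
Gen 11 (rule 101): 000110010
Gen 12 (rule 210): 001011101
Gen 13 (rule 101): 101100111
Gen 14 (rule 210): 000111011
Gen 15 (rule 101): 110001101
Gen 16 (rule 210): 011010100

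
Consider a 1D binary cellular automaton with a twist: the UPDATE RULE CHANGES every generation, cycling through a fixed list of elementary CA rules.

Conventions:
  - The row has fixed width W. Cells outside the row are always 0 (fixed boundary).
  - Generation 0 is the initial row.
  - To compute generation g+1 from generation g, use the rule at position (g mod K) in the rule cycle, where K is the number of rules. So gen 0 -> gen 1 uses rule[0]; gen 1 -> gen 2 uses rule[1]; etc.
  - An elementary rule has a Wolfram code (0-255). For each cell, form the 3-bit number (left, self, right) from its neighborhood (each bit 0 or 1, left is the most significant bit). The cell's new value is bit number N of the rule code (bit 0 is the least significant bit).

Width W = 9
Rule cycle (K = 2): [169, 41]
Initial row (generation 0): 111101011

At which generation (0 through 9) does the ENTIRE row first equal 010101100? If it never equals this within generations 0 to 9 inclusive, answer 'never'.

Answer: never

Derivation:
Gen 0: 111101011
Gen 1 (rule 169): 111010110
Gen 2 (rule 41): 100101100
Gen 3 (rule 169): 000011001
Gen 4 (rule 41): 111010000
Gen 5 (rule 169): 110100111
Gen 6 (rule 41): 101000100
Gen 7 (rule 169): 010010001
Gen 8 (rule 41): 000000100
Gen 9 (rule 169): 111110001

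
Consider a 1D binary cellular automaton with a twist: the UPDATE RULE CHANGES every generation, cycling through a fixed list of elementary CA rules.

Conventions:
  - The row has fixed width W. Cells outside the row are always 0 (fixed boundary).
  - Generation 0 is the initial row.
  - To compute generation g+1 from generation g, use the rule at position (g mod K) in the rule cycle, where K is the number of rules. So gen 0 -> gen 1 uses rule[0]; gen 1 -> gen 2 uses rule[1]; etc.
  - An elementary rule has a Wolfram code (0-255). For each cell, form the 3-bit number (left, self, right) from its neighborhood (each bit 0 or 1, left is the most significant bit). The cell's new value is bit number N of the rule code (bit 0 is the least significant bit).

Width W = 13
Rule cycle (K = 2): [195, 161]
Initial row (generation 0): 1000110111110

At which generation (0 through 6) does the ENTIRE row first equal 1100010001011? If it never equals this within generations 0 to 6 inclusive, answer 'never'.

Gen 0: 1000110111110
Gen 1 (rule 195): 0011010011110
Gen 2 (rule 161): 1000100001100
Gen 3 (rule 195): 0011001110101
Gen 4 (rule 161): 1000000101010
Gen 5 (rule 195): 0011111000000
Gen 6 (rule 161): 1001110011111

Answer: never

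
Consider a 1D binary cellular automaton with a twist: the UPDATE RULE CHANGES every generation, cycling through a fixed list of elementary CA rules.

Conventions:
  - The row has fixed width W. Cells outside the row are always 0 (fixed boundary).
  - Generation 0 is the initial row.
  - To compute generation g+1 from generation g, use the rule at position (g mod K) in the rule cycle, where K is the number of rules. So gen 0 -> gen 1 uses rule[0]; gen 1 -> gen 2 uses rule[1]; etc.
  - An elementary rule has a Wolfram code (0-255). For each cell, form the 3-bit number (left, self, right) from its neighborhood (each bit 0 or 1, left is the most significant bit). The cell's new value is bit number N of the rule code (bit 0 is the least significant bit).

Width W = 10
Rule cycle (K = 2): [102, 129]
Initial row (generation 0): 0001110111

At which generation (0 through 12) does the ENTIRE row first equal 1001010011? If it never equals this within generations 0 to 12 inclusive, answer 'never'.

Gen 0: 0001110111
Gen 1 (rule 102): 0010011001
Gen 2 (rule 129): 1000000000
Gen 3 (rule 102): 1000000000
Gen 4 (rule 129): 0011111111
Gen 5 (rule 102): 0100000001
Gen 6 (rule 129): 0001111100
Gen 7 (rule 102): 0010000100
Gen 8 (rule 129): 1000110001
Gen 9 (rule 102): 1001010011
Gen 10 (rule 129): 0000000000
Gen 11 (rule 102): 0000000000
Gen 12 (rule 129): 1111111111

Answer: 9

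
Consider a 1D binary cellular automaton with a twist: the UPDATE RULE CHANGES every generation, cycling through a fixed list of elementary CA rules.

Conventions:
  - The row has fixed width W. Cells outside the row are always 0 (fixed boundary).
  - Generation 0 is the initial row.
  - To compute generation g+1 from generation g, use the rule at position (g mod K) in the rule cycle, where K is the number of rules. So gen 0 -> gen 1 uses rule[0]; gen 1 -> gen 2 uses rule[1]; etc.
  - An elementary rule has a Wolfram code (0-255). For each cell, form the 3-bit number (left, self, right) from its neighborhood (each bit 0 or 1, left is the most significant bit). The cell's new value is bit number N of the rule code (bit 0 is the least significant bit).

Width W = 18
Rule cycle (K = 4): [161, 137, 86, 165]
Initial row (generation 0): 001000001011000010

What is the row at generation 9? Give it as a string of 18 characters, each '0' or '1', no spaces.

Gen 0: 001000001011000010
Gen 1 (rule 161): 100011100100011000
Gen 2 (rule 137): 001011000001010011
Gen 3 (rule 86): 011001100011011101
Gen 4 (rule 165): 000000001000101011
Gen 5 (rule 161): 111111100010010100
Gen 6 (rule 137): 111111001000000001
Gen 7 (rule 86): 000001111100000011
Gen 8 (rule 165): 111100111001111000
Gen 9 (rule 161): 011000010000110011

Answer: 011000010000110011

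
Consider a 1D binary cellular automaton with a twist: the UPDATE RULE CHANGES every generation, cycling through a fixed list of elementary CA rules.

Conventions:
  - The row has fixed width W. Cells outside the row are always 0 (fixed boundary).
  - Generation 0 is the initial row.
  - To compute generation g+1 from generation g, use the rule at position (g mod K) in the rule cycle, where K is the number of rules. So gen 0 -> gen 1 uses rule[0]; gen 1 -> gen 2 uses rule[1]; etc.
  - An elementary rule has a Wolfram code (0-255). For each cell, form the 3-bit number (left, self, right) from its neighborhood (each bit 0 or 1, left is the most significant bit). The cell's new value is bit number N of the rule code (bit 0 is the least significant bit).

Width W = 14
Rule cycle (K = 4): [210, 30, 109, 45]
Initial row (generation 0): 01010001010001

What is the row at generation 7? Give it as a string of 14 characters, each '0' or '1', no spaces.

Answer: 10101111111111

Derivation:
Gen 0: 01010001010001
Gen 1 (rule 210): 10001010001010
Gen 2 (rule 30): 11011011011011
Gen 3 (rule 109): 11111111111111
Gen 4 (rule 45): 10000000000000
Gen 5 (rule 210): 01000000000000
Gen 6 (rule 30): 11100000000000
Gen 7 (rule 109): 10101111111111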